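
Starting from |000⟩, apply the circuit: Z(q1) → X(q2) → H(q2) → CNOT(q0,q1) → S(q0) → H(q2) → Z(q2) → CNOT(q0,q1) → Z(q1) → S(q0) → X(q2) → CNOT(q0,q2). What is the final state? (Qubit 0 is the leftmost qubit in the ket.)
-|000⟩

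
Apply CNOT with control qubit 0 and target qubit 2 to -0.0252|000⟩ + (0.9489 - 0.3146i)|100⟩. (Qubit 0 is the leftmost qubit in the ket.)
-0.0252|000⟩ + (0.9489 - 0.3146i)|101⟩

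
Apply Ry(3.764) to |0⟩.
-0.3062|0⟩ + 0.952|1⟩

Ry(3.764) = [[cos(θ/2), −sin(θ/2)], [sin(θ/2), cos(θ/2)]]; θ = 3.764, cos(θ/2) ≈ -0.306205, sin(θ/2) ≈ 0.951966.
With a = amp(|0⟩) = 1 and b = amp(|1⟩) = 0:
new amp(|0⟩) = (-0.306205)·a + (-0.951966)·b = -0.3062
new amp(|1⟩) = (0.951966)·a + (-0.306205)·b = 0.952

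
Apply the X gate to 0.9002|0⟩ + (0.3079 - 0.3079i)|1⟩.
(0.3079 - 0.3079i)|0⟩ + 0.9002|1⟩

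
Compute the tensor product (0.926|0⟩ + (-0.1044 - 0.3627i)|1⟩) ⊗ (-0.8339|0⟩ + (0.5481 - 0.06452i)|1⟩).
-0.7722|00⟩ + (0.5075 - 0.05975i)|01⟩ + (0.08706 + 0.3025i)|10⟩ + (-0.08062 - 0.1921i)|11⟩

amp(|b₁b₂…⟩) = product of the factor amplitudes for bits b₁, b₂, …; only kets whose every factor amplitude is nonzero survive.
|00⟩: (0.926)(-0.8339) = -0.7722
|01⟩: (0.926)(0.5481 - 0.06452i) = (0.5075 - 0.05975i)
|10⟩: (-0.1044 - 0.3627i)(-0.8339) = (0.08706 + 0.3025i)
|11⟩: (-0.1044 - 0.3627i)(0.5481 - 0.06452i) = (-0.08062 - 0.1921i)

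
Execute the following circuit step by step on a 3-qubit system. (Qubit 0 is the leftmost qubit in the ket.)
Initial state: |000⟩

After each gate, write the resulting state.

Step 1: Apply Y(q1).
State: i|010⟩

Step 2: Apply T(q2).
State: i|010⟩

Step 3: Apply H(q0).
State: (1/√2)i|010⟩ + (1/√2)i|110⟩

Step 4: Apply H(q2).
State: (1/2)i|010⟩ + (1/2)i|011⟩ + (1/2)i|110⟩ + (1/2)i|111⟩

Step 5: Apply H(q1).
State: (1/√8)i|000⟩ + (1/√8)i|001⟩ - (1/√8)i|010⟩ - (1/√8)i|011⟩ + (1/√8)i|100⟩ + (1/√8)i|101⟩ - (1/√8)i|110⟩ - (1/√8)i|111⟩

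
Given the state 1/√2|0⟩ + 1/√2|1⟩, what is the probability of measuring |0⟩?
1/2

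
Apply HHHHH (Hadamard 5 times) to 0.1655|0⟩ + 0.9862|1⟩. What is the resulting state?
0.8144|0⟩ - 0.5803|1⟩

H² = I, so H^5 = H: a single Hadamard. With (a, b) = (0.1655, 0.9862), H gives ((a + b)/√2, (a − b)/√2) = (0.8144, -0.5803).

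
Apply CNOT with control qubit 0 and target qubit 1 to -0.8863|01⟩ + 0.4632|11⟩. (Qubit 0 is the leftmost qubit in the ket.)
-0.8863|01⟩ + 0.4632|10⟩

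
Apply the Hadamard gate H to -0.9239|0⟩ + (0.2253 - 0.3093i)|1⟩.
(-0.494 - 0.2187i)|0⟩ + (-0.8126 + 0.2187i)|1⟩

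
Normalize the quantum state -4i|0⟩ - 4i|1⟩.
-(1/√2)i|0⟩ - (1/√2)i|1⟩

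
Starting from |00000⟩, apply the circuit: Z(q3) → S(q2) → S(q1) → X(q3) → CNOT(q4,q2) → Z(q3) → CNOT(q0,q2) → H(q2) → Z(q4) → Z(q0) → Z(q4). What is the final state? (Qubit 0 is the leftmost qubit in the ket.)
-1/√2|00010⟩ - 1/√2|00110⟩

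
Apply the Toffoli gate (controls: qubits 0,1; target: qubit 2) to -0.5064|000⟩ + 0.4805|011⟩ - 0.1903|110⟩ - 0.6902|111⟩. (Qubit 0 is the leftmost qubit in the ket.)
-0.5064|000⟩ + 0.4805|011⟩ - 0.6902|110⟩ - 0.1903|111⟩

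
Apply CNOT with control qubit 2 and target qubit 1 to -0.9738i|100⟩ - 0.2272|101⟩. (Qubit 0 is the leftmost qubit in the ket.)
-0.9738i|100⟩ - 0.2272|111⟩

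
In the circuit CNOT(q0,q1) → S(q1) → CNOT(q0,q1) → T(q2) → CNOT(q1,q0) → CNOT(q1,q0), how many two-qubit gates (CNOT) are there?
4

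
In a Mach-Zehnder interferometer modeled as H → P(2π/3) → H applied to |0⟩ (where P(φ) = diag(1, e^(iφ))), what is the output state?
(0.25 + 0.433i)|0⟩ + (0.75 - 0.433i)|1⟩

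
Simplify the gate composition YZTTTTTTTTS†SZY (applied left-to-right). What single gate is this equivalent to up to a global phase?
I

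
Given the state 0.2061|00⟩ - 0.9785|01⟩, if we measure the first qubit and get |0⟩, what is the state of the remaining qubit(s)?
0.2061|0⟩ - 0.9785|1⟩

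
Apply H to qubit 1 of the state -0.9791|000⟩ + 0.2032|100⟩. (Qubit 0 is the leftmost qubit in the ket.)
-0.6923|000⟩ - 0.6923|010⟩ + 0.1437|100⟩ + 0.1437|110⟩

H on qubit 1 mixes each pair of kets that differ only in qubit 1: amplitudes (a, b) of (|…0…⟩, |…1…⟩) become ((a + b)/√2, (a − b)/√2). Kets absent from the input have amplitude 0.
(|000⟩, |010⟩): (a, b) = (-0.9791, 0) → (-0.6923, -0.6923)
(|100⟩, |110⟩): (a, b) = (0.2032, 0) → (0.1437, 0.1437)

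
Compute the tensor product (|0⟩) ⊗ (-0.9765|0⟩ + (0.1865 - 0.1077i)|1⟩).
-0.9765|00⟩ + (0.1865 - 0.1077i)|01⟩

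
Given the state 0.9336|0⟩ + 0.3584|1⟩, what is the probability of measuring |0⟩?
0.8716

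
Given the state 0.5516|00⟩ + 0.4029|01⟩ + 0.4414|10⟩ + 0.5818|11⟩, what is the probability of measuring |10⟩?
0.1948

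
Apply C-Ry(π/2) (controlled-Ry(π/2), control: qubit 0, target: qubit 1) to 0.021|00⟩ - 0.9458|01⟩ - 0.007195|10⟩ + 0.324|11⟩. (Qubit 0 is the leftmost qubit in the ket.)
0.021|00⟩ - 0.9458|01⟩ - 0.2342|10⟩ + 0.224|11⟩

C-Ry(π/2) leaves the control-|0⟩ kets |00⟩, |01⟩ unchanged and applies Ry(π/2) to qubit 1 on the control-|1⟩ pair (|10⟩, |11⟩).
Ry(π/2) = [[cos(θ/2), −sin(θ/2)], [sin(θ/2), cos(θ/2)]]; θ = π/2, cos(θ/2) ≈ 0.707107, sin(θ/2) ≈ 0.707107.
With a = amp(|10⟩) = -0.007195 and b = amp(|11⟩) = 0.324:
new amp(|10⟩) = (0.707107)·a + (-0.707107)·b = -0.2342
new amp(|11⟩) = (0.707107)·a + (0.707107)·b = 0.224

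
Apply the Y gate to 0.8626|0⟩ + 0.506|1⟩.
-0.506i|0⟩ + 0.8626i|1⟩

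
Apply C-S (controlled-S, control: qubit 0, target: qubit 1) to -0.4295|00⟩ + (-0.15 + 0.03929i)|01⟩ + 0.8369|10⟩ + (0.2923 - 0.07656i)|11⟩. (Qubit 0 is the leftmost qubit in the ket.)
-0.4295|00⟩ + (-0.15 + 0.03929i)|01⟩ + 0.8369|10⟩ + (0.07656 + 0.2923i)|11⟩

C-S leaves the control-|0⟩ kets |00⟩, |01⟩ unchanged and applies S to qubit 1 on the control-|1⟩ pair (|10⟩, |11⟩).
S = [[1, 0], [0, i]].
With a = amp(|10⟩) = 0.8369 and b = amp(|11⟩) = (0.2923 - 0.07656i):
new amp(|10⟩) = (1)·a = 0.8369
new amp(|11⟩) = (i)·b = (0.07656 + 0.2923i)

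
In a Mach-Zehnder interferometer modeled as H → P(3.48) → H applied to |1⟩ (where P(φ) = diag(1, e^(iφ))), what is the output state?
(0.9716 + 0.166i)|0⟩ + (0.02836 - 0.166i)|1⟩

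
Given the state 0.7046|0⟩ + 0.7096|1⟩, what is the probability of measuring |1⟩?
0.5035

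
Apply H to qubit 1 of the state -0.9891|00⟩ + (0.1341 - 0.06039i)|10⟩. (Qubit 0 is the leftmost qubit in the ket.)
-0.6994|00⟩ - 0.6994|01⟩ + (0.09482 - 0.0427i)|10⟩ + (0.09482 - 0.0427i)|11⟩

H on qubit 1 mixes each pair of kets that differ only in qubit 1: amplitudes (a, b) of (|…0…⟩, |…1…⟩) become ((a + b)/√2, (a − b)/√2). Kets absent from the input have amplitude 0.
(|00⟩, |01⟩): (a, b) = (-0.9891, 0) → (-0.6994, -0.6994)
(|10⟩, |11⟩): (a, b) = ((0.1341 - 0.06039i), 0) → ((0.09482 - 0.0427i), (0.09482 - 0.0427i))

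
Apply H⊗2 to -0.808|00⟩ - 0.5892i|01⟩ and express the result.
(-0.404 - 0.2946i)|00⟩ + (-0.404 + 0.2946i)|01⟩ + (-0.404 - 0.2946i)|10⟩ + (-0.404 + 0.2946i)|11⟩

H⊗2 gives amp(|y⟩) = (1/2) Σ_x (−1)^(x·y) amp(|x⟩), where x·y is the number of positions in which both x and y have a 1.
|00⟩: (-0.808 - 0.5892i)/2 = (-0.404 - 0.2946i)
|01⟩: (-0.808 + 0.5892i)/2 = (-0.404 + 0.2946i)
|10⟩: (-0.808 - 0.5892i)/2 = (-0.404 - 0.2946i)
|11⟩: (-0.808 + 0.5892i)/2 = (-0.404 + 0.2946i)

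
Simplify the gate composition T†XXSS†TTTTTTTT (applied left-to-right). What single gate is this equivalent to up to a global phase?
T†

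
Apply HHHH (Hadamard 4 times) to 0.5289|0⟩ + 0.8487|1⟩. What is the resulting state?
0.5289|0⟩ + 0.8487|1⟩

H² = I, so an even number of Hadamards cancels: H^4 = I and the state is unchanged.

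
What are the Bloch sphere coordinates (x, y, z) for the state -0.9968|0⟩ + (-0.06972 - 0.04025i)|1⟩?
(0.139, 0.08024, 0.9871)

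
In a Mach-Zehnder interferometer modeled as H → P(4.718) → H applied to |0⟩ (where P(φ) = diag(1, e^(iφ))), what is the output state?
(0.5028 - 0.5i)|0⟩ + (0.4972 + 0.5i)|1⟩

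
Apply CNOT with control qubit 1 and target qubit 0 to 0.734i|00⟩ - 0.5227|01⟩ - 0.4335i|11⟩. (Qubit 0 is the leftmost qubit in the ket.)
0.734i|00⟩ - 0.4335i|01⟩ - 0.5227|11⟩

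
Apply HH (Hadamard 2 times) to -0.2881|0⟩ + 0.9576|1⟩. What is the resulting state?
-0.2881|0⟩ + 0.9576|1⟩

H² = I, so an even number of Hadamards cancels: H^2 = I and the state is unchanged.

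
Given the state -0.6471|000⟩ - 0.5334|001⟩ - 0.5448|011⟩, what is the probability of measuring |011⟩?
0.2968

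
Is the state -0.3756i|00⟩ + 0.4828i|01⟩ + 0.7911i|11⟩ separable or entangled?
Entangled

Writing the state as a|00⟩ + b|01⟩ + c|10⟩ + d|11⟩, it is a product state iff ad − bc = 0.
Here (a, b, c, d) = (-0.3756i, 0.4828i, 0, 0.7911i): ad − bc = (-0.3756i)(0.7911i) − (0.4828i)(0) = 0.2971 ≠ 0, so the state is entangled.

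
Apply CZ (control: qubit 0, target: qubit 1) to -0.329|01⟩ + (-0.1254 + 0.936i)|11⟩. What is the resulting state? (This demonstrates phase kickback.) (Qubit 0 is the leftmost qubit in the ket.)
-0.329|01⟩ + (0.1254 - 0.936i)|11⟩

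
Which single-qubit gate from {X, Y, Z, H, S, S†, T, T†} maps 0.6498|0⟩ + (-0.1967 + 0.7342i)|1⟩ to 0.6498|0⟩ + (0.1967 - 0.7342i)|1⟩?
Z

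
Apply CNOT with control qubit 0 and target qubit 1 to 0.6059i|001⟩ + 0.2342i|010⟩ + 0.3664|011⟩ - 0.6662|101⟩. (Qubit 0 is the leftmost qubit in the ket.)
0.6059i|001⟩ + 0.2342i|010⟩ + 0.3664|011⟩ - 0.6662|111⟩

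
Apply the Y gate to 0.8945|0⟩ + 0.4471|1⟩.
-0.4471i|0⟩ + 0.8945i|1⟩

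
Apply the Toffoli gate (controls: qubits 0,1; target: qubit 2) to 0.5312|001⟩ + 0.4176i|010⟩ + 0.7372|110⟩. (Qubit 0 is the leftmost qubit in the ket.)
0.5312|001⟩ + 0.4176i|010⟩ + 0.7372|111⟩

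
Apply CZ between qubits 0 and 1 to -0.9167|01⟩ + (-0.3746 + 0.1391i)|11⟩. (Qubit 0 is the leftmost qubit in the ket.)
-0.9167|01⟩ + (0.3746 - 0.1391i)|11⟩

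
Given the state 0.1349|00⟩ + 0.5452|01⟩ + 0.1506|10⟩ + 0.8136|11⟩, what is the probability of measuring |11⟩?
0.6619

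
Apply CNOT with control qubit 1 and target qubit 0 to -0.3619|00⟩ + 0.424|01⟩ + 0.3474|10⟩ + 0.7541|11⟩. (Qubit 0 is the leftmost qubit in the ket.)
-0.3619|00⟩ + 0.7541|01⟩ + 0.3474|10⟩ + 0.424|11⟩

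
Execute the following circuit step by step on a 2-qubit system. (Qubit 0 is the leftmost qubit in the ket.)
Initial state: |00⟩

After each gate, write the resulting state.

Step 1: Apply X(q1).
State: |01⟩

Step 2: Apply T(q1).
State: (1/√2 + (1/√2)i)|01⟩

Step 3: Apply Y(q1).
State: (1/√2 - (1/√2)i)|00⟩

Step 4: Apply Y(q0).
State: (1/√2 + (1/√2)i)|10⟩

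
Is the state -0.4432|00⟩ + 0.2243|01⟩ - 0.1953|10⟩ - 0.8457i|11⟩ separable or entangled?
Entangled

Writing the state as a|00⟩ + b|01⟩ + c|10⟩ + d|11⟩, it is a product state iff ad − bc = 0.
Here (a, b, c, d) = (-0.4432, 0.2243, -0.1953, -0.8457i): ad − bc = (-0.4432)(-0.8457i) − (0.2243)(-0.1953) = (0.04381 + 0.3748i) ≠ 0, so the state is entangled.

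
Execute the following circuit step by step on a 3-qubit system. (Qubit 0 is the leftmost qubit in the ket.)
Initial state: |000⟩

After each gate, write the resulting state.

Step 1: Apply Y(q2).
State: i|001⟩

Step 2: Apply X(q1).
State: i|011⟩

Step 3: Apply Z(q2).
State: -i|011⟩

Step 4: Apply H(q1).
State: -(1/√2)i|001⟩ + (1/√2)i|011⟩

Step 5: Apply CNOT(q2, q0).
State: -(1/√2)i|101⟩ + (1/√2)i|111⟩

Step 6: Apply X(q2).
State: -(1/√2)i|100⟩ + (1/√2)i|110⟩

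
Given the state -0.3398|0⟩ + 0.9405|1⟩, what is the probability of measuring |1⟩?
0.8845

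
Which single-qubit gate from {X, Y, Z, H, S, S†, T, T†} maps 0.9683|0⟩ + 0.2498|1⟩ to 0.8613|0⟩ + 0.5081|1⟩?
H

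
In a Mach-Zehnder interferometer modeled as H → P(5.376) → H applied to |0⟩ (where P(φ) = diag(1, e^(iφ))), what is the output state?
(0.808 - 0.3939i)|0⟩ + (0.192 + 0.3939i)|1⟩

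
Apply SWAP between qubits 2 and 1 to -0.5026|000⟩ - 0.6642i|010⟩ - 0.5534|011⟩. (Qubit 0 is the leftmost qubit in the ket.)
-0.5026|000⟩ - 0.6642i|001⟩ - 0.5534|011⟩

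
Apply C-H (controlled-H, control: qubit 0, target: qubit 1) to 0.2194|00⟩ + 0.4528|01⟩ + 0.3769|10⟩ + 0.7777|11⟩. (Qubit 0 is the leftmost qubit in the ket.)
0.2194|00⟩ + 0.4528|01⟩ + 0.8164|10⟩ - 0.2834|11⟩

C-H leaves the control-|0⟩ kets |00⟩, |01⟩ unchanged and applies H to qubit 1 on the control-|1⟩ pair (|10⟩, |11⟩).
H = [[1/√2, 1/√2], [1/√2, -1/√2]].
With a = amp(|10⟩) = 0.3769 and b = amp(|11⟩) = 0.7777:
new amp(|10⟩) = (1/√2)·a + (1/√2)·b = 0.8164
new amp(|11⟩) = (1/√2)·a + (-1/√2)·b = -0.2834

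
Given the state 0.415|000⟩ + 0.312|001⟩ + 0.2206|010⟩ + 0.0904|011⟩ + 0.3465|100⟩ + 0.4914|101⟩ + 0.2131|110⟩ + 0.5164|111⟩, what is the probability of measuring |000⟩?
0.1722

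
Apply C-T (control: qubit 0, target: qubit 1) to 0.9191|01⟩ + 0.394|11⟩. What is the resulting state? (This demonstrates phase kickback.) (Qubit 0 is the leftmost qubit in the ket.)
0.9191|01⟩ + (0.2786 + 0.2786i)|11⟩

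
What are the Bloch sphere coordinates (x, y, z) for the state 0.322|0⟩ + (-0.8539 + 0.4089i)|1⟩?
(-0.5499, 0.2633, -0.7927)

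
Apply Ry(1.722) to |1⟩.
-0.7585|0⟩ + 0.6517|1⟩

Ry(1.722) = [[cos(θ/2), −sin(θ/2)], [sin(θ/2), cos(θ/2)]]; θ = 1.722, cos(θ/2) ≈ 0.651679, sin(θ/2) ≈ 0.758495.
With a = amp(|0⟩) = 0 and b = amp(|1⟩) = 1:
new amp(|0⟩) = (0.651679)·a + (-0.758495)·b = -0.7585
new amp(|1⟩) = (0.758495)·a + (0.651679)·b = 0.6517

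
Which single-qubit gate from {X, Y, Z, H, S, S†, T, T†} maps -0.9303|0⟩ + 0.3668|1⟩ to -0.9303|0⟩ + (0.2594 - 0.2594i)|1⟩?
T†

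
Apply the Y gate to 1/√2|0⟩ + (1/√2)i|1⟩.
1/√2|0⟩ + (1/√2)i|1⟩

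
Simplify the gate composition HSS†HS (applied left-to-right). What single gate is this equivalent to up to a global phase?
S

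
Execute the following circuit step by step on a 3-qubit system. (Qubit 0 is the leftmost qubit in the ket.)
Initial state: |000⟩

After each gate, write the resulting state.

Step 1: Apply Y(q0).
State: i|100⟩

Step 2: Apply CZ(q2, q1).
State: i|100⟩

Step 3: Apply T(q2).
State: i|100⟩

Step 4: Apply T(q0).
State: (-1/√2 + (1/√2)i)|100⟩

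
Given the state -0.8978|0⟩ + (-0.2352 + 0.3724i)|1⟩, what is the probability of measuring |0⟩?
0.806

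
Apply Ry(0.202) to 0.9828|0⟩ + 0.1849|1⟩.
0.9591|0⟩ + 0.2831|1⟩

Ry(0.202) = [[cos(θ/2), −sin(θ/2)], [sin(θ/2), cos(θ/2)]]; θ = 0.202, cos(θ/2) ≈ 0.994904, sin(θ/2) ≈ 0.100828.
With a = amp(|0⟩) = 0.9828 and b = amp(|1⟩) = 0.1849:
new amp(|0⟩) = (0.994904)·a + (-0.100828)·b = 0.9591
new amp(|1⟩) = (0.100828)·a + (0.994904)·b = 0.2831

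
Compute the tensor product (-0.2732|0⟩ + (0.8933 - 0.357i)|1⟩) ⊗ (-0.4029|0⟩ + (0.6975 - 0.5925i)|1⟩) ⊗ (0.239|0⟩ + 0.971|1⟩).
0.02631|000⟩ + 0.1069|001⟩ + (-0.04554 + 0.03869i)|010⟩ + (-0.185 + 0.1572i)|011⟩ + (-0.08602 + 0.03438i)|100⟩ + (-0.3495 + 0.1397i)|101⟩ + (0.09836 - 0.186i)|110⟩ + (0.3996 - 0.7557i)|111⟩

amp(|b₁b₂…⟩) = product of the factor amplitudes for bits b₁, b₂, …; only kets whose every factor amplitude is nonzero survive.
|000⟩: (-0.2732)(-0.4029)(0.239) = 0.02631
|001⟩: (-0.2732)(-0.4029)(0.971) = 0.1069
|010⟩: (-0.2732)(0.6975 - 0.5925i)(0.239) = (-0.04554 + 0.03869i)
|011⟩: (-0.2732)(0.6975 - 0.5925i)(0.971) = (-0.185 + 0.1572i)
|100⟩: (0.8933 - 0.357i)(-0.4029)(0.239) = (-0.08602 + 0.03438i)
|101⟩: (0.8933 - 0.357i)(-0.4029)(0.971) = (-0.3495 + 0.1397i)
|110⟩: (0.8933 - 0.357i)(0.6975 - 0.5925i)(0.239) = (0.09836 - 0.186i)
|111⟩: (0.8933 - 0.357i)(0.6975 - 0.5925i)(0.971) = (0.3996 - 0.7557i)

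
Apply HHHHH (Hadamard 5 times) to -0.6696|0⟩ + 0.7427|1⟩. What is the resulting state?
0.05169|0⟩ - 0.9986|1⟩

H² = I, so H^5 = H: a single Hadamard. With (a, b) = (-0.6696, 0.7427), H gives ((a + b)/√2, (a − b)/√2) = (0.05169, -0.9986).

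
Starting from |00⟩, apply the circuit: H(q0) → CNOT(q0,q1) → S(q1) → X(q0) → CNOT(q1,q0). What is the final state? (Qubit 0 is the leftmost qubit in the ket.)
1/√2|10⟩ + (1/√2)i|11⟩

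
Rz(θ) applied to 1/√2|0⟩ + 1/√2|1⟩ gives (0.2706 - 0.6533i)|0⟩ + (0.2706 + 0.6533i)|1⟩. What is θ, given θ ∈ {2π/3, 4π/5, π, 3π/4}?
3π/4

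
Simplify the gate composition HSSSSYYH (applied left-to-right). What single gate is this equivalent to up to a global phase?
I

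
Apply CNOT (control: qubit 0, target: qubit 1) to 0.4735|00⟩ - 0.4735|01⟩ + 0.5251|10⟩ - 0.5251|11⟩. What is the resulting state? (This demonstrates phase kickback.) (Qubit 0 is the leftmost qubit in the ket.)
0.4735|00⟩ - 0.4735|01⟩ - 0.5251|10⟩ + 0.5251|11⟩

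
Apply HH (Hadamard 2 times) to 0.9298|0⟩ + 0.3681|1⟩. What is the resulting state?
0.9298|0⟩ + 0.3681|1⟩

H² = I, so an even number of Hadamards cancels: H^2 = I and the state is unchanged.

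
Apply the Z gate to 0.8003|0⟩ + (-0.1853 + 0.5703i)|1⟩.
0.8003|0⟩ + (0.1853 - 0.5703i)|1⟩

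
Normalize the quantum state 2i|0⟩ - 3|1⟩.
0.5547i|0⟩ - 0.8321|1⟩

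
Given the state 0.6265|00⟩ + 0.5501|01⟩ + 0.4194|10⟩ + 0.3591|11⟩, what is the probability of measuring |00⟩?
0.3925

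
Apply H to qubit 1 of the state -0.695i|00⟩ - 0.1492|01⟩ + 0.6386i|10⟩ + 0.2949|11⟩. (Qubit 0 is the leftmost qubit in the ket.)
(-0.1055 - 0.4914i)|00⟩ + (0.1055 - 0.4914i)|01⟩ + (0.2085 + 0.4516i)|10⟩ + (-0.2085 + 0.4516i)|11⟩

H on qubit 1 mixes each pair of kets that differ only in qubit 1: amplitudes (a, b) of (|…0…⟩, |…1…⟩) become ((a + b)/√2, (a − b)/√2). Kets absent from the input have amplitude 0.
(|00⟩, |01⟩): (a, b) = (-0.695i, -0.1492) → ((-0.1055 - 0.4914i), (0.1055 - 0.4914i))
(|10⟩, |11⟩): (a, b) = (0.6386i, 0.2949) → ((0.2085 + 0.4516i), (-0.2085 + 0.4516i))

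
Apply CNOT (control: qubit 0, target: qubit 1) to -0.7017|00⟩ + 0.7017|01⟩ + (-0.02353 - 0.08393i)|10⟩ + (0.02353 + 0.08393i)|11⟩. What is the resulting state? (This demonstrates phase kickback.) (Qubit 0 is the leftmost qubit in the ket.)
-0.7017|00⟩ + 0.7017|01⟩ + (0.02353 + 0.08393i)|10⟩ + (-0.02353 - 0.08393i)|11⟩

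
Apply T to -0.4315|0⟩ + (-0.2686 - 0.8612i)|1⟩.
-0.4315|0⟩ + (0.419 - 0.7989i)|1⟩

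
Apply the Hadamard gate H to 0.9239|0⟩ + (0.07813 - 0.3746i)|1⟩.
(0.7085 - 0.2649i)|0⟩ + (0.598 + 0.2649i)|1⟩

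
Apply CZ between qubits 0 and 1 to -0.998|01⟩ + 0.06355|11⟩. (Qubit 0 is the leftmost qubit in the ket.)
-0.998|01⟩ - 0.06355|11⟩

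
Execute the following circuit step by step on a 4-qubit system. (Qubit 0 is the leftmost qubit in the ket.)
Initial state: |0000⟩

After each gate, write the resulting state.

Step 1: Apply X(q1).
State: |0100⟩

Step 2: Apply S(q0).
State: |0100⟩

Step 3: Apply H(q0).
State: 1/√2|0100⟩ + 1/√2|1100⟩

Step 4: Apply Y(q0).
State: -(1/√2)i|0100⟩ + (1/√2)i|1100⟩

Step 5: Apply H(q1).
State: -(1/2)i|0000⟩ + (1/2)i|0100⟩ + (1/2)i|1000⟩ - (1/2)i|1100⟩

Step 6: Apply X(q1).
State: (1/2)i|0000⟩ - (1/2)i|0100⟩ - (1/2)i|1000⟩ + (1/2)i|1100⟩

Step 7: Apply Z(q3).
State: (1/2)i|0000⟩ - (1/2)i|0100⟩ - (1/2)i|1000⟩ + (1/2)i|1100⟩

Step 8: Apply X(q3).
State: (1/2)i|0001⟩ - (1/2)i|0101⟩ - (1/2)i|1001⟩ + (1/2)i|1101⟩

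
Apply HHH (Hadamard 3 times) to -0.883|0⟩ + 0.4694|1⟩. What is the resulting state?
-0.2925|0⟩ - 0.9563|1⟩

H² = I, so H^3 = H: a single Hadamard. With (a, b) = (-0.883, 0.4694), H gives ((a + b)/√2, (a − b)/√2) = (-0.2925, -0.9563).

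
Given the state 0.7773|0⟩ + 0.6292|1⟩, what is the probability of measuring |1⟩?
0.3959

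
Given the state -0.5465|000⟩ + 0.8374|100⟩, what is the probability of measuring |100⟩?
0.7012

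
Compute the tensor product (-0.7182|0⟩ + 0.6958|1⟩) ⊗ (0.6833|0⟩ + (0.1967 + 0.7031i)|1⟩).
-0.4907|00⟩ + (-0.1413 - 0.505i)|01⟩ + 0.4754|10⟩ + (0.1369 + 0.4892i)|11⟩

amp(|b₁b₂…⟩) = product of the factor amplitudes for bits b₁, b₂, …; only kets whose every factor amplitude is nonzero survive.
|00⟩: (-0.7182)(0.6833) = -0.4907
|01⟩: (-0.7182)(0.1967 + 0.7031i) = (-0.1413 - 0.505i)
|10⟩: (0.6958)(0.6833) = 0.4754
|11⟩: (0.6958)(0.1967 + 0.7031i) = (0.1369 + 0.4892i)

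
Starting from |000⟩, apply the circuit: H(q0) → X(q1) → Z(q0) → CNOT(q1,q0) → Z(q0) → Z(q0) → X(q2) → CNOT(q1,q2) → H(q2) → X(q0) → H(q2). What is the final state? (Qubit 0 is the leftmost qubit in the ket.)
1/√2|010⟩ - 1/√2|110⟩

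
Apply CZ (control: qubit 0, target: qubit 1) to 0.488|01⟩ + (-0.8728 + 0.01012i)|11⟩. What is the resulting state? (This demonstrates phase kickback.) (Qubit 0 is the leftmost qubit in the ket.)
0.488|01⟩ + (0.8728 - 0.01012i)|11⟩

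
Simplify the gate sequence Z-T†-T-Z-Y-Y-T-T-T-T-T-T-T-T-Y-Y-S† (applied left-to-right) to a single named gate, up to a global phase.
S†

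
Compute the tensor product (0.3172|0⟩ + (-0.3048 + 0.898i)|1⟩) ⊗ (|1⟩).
0.3172|01⟩ + (-0.3048 + 0.898i)|11⟩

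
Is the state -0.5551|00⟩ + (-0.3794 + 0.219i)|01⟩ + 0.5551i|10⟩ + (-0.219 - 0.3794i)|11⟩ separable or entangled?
Entangled

Writing the state as a|00⟩ + b|01⟩ + c|10⟩ + d|11⟩, it is a product state iff ad − bc = 0.
Here (a, b, c, d) = (-0.5551, (-0.3794 + 0.219i), 0.5551i, (-0.219 - 0.3794i)): ad − bc = (-0.5551)(-0.219 - 0.3794i) − (-0.3794 + 0.219i)(0.5551i) = (0.2431 + 0.4212i) ≠ 0, so the state is entangled.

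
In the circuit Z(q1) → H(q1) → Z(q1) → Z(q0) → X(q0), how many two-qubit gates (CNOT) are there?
0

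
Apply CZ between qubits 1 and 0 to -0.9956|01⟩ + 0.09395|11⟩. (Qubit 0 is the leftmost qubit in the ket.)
-0.9956|01⟩ - 0.09395|11⟩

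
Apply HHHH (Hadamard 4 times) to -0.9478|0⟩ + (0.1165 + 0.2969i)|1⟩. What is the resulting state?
-0.9478|0⟩ + (0.1165 + 0.2969i)|1⟩

H² = I, so an even number of Hadamards cancels: H^4 = I and the state is unchanged.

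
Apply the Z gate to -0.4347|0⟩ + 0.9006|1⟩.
-0.4347|0⟩ - 0.9006|1⟩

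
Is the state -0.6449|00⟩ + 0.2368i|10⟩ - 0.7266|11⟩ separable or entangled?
Entangled

Writing the state as a|00⟩ + b|01⟩ + c|10⟩ + d|11⟩, it is a product state iff ad − bc = 0.
Here (a, b, c, d) = (-0.6449, 0, 0.2368i, -0.7266): ad − bc = (-0.6449)(-0.7266) − (0)(0.2368i) = 0.4686 ≠ 0, so the state is entangled.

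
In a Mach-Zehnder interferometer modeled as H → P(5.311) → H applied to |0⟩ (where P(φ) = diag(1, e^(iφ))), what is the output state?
(0.7817 - 0.4131i)|0⟩ + (0.2183 + 0.4131i)|1⟩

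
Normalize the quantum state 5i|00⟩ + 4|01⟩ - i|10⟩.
0.7715i|00⟩ + 0.6172|01⟩ - 0.1543i|10⟩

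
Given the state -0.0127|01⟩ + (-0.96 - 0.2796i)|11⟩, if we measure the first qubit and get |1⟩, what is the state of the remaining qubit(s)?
(-0.9601 - 0.2796i)|1⟩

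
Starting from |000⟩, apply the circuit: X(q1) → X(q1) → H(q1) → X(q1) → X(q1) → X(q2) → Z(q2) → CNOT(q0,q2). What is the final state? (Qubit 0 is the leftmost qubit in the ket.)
-1/√2|001⟩ - 1/√2|011⟩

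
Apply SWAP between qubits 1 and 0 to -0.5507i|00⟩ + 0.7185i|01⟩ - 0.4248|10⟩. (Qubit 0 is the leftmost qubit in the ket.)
-0.5507i|00⟩ - 0.4248|01⟩ + 0.7185i|10⟩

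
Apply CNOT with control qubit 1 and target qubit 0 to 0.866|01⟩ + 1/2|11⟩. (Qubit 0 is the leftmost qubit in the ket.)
1/2|01⟩ + 0.866|11⟩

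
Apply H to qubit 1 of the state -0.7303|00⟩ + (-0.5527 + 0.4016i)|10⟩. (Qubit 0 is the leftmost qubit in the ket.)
-0.5164|00⟩ - 0.5164|01⟩ + (-0.3908 + 0.284i)|10⟩ + (-0.3908 + 0.284i)|11⟩

H on qubit 1 mixes each pair of kets that differ only in qubit 1: amplitudes (a, b) of (|…0…⟩, |…1…⟩) become ((a + b)/√2, (a − b)/√2). Kets absent from the input have amplitude 0.
(|00⟩, |01⟩): (a, b) = (-0.7303, 0) → (-0.5164, -0.5164)
(|10⟩, |11⟩): (a, b) = ((-0.5527 + 0.4016i), 0) → ((-0.3908 + 0.284i), (-0.3908 + 0.284i))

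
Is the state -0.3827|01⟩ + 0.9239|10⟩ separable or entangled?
Entangled

Writing the state as a|00⟩ + b|01⟩ + c|10⟩ + d|11⟩, it is a product state iff ad − bc = 0.
Here (a, b, c, d) = (0, -0.3827, 0.9239, 0): ad − bc = (0)(0) − (-0.3827)(0.9239) = 0.3536 ≠ 0, so the state is entangled.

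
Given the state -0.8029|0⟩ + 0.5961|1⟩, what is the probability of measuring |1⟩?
0.3553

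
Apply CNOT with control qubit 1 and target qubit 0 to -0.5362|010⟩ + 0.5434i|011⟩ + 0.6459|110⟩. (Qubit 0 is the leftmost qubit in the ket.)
0.6459|010⟩ - 0.5362|110⟩ + 0.5434i|111⟩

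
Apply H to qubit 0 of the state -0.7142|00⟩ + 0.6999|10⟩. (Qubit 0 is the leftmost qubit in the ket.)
-0.01011|00⟩ - 0.9999|10⟩

H on qubit 0 mixes each pair of kets that differ only in qubit 0: amplitudes (a, b) of (|…0…⟩, |…1…⟩) become ((a + b)/√2, (a − b)/√2). Kets absent from the input have amplitude 0.
(|00⟩, |10⟩): (a, b) = (-0.7142, 0.6999) → (-0.01011, -0.9999)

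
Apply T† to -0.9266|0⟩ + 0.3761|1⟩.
-0.9266|0⟩ + (0.2659 - 0.2659i)|1⟩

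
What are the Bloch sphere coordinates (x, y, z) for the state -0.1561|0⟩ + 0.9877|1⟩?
(-0.3084, 0, -0.9512)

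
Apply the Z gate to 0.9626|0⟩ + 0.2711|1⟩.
0.9626|0⟩ - 0.2711|1⟩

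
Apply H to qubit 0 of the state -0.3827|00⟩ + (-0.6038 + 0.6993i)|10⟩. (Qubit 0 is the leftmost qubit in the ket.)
(-0.6976 + 0.4945i)|00⟩ + (0.1563 - 0.4945i)|10⟩

H on qubit 0 mixes each pair of kets that differ only in qubit 0: amplitudes (a, b) of (|…0…⟩, |…1…⟩) become ((a + b)/√2, (a − b)/√2). Kets absent from the input have amplitude 0.
(|00⟩, |10⟩): (a, b) = (-0.3827, (-0.6038 + 0.6993i)) → ((-0.6976 + 0.4945i), (0.1563 - 0.4945i))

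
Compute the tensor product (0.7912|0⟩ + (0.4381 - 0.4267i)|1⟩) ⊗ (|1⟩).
0.7912|01⟩ + (0.4381 - 0.4267i)|11⟩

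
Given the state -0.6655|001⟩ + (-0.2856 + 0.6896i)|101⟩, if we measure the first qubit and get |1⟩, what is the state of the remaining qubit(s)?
(-0.3826 + 0.9239i)|01⟩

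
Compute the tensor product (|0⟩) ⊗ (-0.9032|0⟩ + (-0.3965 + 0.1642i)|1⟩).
-0.9032|00⟩ + (-0.3965 + 0.1642i)|01⟩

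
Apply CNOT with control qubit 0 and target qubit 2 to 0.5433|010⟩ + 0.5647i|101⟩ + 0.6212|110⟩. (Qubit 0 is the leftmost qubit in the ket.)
0.5433|010⟩ + 0.5647i|100⟩ + 0.6212|111⟩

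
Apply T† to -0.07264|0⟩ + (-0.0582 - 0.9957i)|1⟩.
-0.07264|0⟩ + (-0.7452 - 0.6629i)|1⟩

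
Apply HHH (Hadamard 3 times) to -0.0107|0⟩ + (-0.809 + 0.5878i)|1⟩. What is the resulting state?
(-0.5796 + 0.4156i)|0⟩ + (0.5645 - 0.4156i)|1⟩

H² = I, so H^3 = H: a single Hadamard. With (a, b) = (-0.0107, (-0.809 + 0.5878i)), H gives ((a + b)/√2, (a − b)/√2) = ((-0.5796 + 0.4156i), (0.5645 - 0.4156i)).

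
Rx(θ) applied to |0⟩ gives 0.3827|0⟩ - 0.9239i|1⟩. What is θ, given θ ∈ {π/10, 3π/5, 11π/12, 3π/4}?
3π/4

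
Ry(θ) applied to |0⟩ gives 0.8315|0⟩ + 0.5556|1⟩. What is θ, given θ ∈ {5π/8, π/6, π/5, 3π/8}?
3π/8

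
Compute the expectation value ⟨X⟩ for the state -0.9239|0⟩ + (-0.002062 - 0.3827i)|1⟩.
0.00381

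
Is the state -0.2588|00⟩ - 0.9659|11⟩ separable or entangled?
Entangled

Writing the state as a|00⟩ + b|01⟩ + c|10⟩ + d|11⟩, it is a product state iff ad − bc = 0.
Here (a, b, c, d) = (-0.2588, 0, 0, -0.9659): ad − bc = (-0.2588)(-0.9659) − (0)(0) = 0.25 ≠ 0, so the state is entangled.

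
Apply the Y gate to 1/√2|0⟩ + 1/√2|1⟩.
-(1/√2)i|0⟩ + (1/√2)i|1⟩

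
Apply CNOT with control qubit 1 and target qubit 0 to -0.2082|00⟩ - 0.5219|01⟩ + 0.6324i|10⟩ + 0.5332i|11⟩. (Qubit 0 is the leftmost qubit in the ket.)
-0.2082|00⟩ + 0.5332i|01⟩ + 0.6324i|10⟩ - 0.5219|11⟩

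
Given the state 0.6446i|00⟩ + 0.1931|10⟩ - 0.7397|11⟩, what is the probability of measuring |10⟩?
0.03729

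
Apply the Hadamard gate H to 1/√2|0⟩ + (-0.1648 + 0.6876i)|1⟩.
(0.3835 + 0.4862i)|0⟩ + (0.6165 - 0.4862i)|1⟩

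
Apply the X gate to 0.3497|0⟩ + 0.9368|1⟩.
0.9368|0⟩ + 0.3497|1⟩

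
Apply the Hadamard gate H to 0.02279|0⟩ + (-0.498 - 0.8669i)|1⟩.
(-0.336 - 0.613i)|0⟩ + (0.3683 + 0.613i)|1⟩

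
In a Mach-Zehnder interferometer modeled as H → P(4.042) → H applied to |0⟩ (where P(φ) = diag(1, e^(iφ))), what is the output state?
(0.1894 - 0.3918i)|0⟩ + (0.8106 + 0.3918i)|1⟩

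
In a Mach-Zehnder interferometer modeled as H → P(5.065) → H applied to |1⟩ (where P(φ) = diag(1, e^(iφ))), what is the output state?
(0.3273 + 0.4692i)|0⟩ + (0.6727 - 0.4692i)|1⟩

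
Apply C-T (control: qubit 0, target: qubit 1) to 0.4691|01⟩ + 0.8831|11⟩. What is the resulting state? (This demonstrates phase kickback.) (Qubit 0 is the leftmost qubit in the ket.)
0.4691|01⟩ + (0.6244 + 0.6244i)|11⟩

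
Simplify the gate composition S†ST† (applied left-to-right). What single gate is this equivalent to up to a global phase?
T†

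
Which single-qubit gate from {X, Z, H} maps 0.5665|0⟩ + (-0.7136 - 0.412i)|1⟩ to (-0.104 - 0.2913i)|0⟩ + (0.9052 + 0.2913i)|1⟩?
H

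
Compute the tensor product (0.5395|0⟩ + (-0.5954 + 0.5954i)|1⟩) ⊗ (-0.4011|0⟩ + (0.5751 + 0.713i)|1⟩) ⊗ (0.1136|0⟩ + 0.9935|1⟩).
-0.02458|000⟩ - 0.215|001⟩ + (0.03525 + 0.0437i)|010⟩ + (0.3082 + 0.3822i)|011⟩ + (0.02713 - 0.02713i)|100⟩ + (0.2373 - 0.2373i)|101⟩ + (-0.08712 - 0.009327i)|110⟩ + (-0.7619 - 0.08157i)|111⟩

amp(|b₁b₂…⟩) = product of the factor amplitudes for bits b₁, b₂, …; only kets whose every factor amplitude is nonzero survive.
|000⟩: (0.5395)(-0.4011)(0.1136) = -0.02458
|001⟩: (0.5395)(-0.4011)(0.9935) = -0.215
|010⟩: (0.5395)(0.5751 + 0.713i)(0.1136) = (0.03525 + 0.0437i)
|011⟩: (0.5395)(0.5751 + 0.713i)(0.9935) = (0.3082 + 0.3822i)
|100⟩: (-0.5954 + 0.5954i)(-0.4011)(0.1136) = (0.02713 - 0.02713i)
|101⟩: (-0.5954 + 0.5954i)(-0.4011)(0.9935) = (0.2373 - 0.2373i)
|110⟩: (-0.5954 + 0.5954i)(0.5751 + 0.713i)(0.1136) = (-0.08712 - 0.009327i)
|111⟩: (-0.5954 + 0.5954i)(0.5751 + 0.713i)(0.9935) = (-0.7619 - 0.08157i)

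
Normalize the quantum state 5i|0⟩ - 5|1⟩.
(1/√2)i|0⟩ - 1/√2|1⟩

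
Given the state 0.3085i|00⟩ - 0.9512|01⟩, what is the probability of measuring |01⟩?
0.9048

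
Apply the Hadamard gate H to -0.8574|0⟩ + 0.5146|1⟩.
-0.2424|0⟩ - 0.9702|1⟩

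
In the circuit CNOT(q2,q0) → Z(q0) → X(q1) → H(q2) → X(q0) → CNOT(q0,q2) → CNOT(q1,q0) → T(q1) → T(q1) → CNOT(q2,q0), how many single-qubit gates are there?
6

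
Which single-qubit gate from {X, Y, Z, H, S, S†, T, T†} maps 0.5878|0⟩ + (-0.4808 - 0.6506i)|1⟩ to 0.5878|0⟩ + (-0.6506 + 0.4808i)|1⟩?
S†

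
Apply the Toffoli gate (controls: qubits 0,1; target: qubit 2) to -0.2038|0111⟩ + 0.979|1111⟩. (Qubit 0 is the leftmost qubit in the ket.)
-0.2038|0111⟩ + 0.979|1101⟩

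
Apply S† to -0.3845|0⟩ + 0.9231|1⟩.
-0.3845|0⟩ - 0.9231i|1⟩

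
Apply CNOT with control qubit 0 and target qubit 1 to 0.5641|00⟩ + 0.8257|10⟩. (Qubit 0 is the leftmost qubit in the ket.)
0.5641|00⟩ + 0.8257|11⟩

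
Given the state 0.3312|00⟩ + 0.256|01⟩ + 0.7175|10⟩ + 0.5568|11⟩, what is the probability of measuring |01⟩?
0.06554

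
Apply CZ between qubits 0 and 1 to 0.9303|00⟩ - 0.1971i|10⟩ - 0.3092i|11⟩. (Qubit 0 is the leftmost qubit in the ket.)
0.9303|00⟩ - 0.1971i|10⟩ + 0.3092i|11⟩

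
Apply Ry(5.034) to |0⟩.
-0.8112|0⟩ + 0.5848|1⟩

Ry(5.034) = [[cos(θ/2), −sin(θ/2)], [sin(θ/2), cos(θ/2)]]; θ = 5.034, cos(θ/2) ≈ -0.811201, sin(θ/2) ≈ 0.584767.
With a = amp(|0⟩) = 1 and b = amp(|1⟩) = 0:
new amp(|0⟩) = (-0.811201)·a + (-0.584767)·b = -0.8112
new amp(|1⟩) = (0.584767)·a + (-0.811201)·b = 0.5848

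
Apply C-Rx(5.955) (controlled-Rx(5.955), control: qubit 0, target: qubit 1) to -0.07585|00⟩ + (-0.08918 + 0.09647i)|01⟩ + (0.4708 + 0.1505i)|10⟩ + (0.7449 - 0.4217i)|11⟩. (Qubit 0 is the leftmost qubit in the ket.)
-0.07585|00⟩ + (-0.08918 + 0.09647i)|01⟩ + (-0.5334 - 0.2702i)|10⟩ + (-0.7103 + 0.3391i)|11⟩

C-Rx(5.955) leaves the control-|0⟩ kets |00⟩, |01⟩ unchanged and applies Rx(5.955) to qubit 1 on the control-|1⟩ pair (|10⟩, |11⟩).
Rx(5.955) = [[cos(θ/2), −i·sin(θ/2)], [−i·sin(θ/2), cos(θ/2)]]; θ = 5.955, cos(θ/2) ≈ -0.986567, sin(θ/2) ≈ 0.163357.
With a = amp(|10⟩) = (0.4708 + 0.1505i) and b = amp(|11⟩) = (0.7449 - 0.4217i):
new amp(|10⟩) = (-0.986567)·a + (-0.163357i)·b = (-0.5334 - 0.2702i)
new amp(|11⟩) = (-0.163357i)·a + (-0.986567)·b = (-0.7103 + 0.3391i)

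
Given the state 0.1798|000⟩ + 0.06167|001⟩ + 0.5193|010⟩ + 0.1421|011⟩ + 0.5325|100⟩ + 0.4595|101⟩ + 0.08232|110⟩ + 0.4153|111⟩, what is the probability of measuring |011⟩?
0.02019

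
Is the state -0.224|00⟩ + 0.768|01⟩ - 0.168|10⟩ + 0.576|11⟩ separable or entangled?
Separable

Writing the state as a|00⟩ + b|01⟩ + c|10⟩ + d|11⟩, it is a product state iff ad − bc = 0.
Here (a, b, c, d) = (-0.224, 0.768, -0.168, 0.576): ad − bc = (-0.224)(0.576) − (0.768)(-0.168) = 0, so the state is separable.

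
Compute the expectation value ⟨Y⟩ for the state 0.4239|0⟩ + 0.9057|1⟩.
0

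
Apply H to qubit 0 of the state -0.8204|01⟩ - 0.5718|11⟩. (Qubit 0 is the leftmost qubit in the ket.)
-0.9844|01⟩ - 0.1758|11⟩

H on qubit 0 mixes each pair of kets that differ only in qubit 0: amplitudes (a, b) of (|…0…⟩, |…1…⟩) become ((a + b)/√2, (a − b)/√2). Kets absent from the input have amplitude 0.
(|01⟩, |11⟩): (a, b) = (-0.8204, -0.5718) → (-0.9844, -0.1758)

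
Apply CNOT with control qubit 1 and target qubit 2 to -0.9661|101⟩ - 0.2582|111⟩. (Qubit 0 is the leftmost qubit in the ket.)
-0.9661|101⟩ - 0.2582|110⟩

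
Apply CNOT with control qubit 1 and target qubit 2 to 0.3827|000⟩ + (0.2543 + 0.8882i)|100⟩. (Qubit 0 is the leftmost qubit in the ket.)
0.3827|000⟩ + (0.2543 + 0.8882i)|100⟩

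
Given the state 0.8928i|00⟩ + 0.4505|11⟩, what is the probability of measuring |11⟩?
0.203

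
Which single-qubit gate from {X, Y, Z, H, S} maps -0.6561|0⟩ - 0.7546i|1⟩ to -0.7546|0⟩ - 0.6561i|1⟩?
Y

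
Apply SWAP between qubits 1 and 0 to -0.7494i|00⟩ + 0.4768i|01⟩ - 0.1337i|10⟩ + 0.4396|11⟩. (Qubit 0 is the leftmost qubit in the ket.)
-0.7494i|00⟩ - 0.1337i|01⟩ + 0.4768i|10⟩ + 0.4396|11⟩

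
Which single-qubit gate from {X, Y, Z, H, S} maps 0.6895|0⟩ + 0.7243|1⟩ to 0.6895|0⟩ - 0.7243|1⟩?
Z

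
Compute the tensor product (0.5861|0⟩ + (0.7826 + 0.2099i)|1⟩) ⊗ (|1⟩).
0.5861|01⟩ + (0.7826 + 0.2099i)|11⟩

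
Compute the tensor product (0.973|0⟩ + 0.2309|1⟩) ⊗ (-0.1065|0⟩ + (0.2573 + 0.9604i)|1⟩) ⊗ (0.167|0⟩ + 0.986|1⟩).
-0.01731|000⟩ - 0.1022|001⟩ + (0.04181 + 0.1561i)|010⟩ + (0.2468 + 0.9214i)|011⟩ - 0.004107|100⟩ - 0.02425|101⟩ + (0.009922 + 0.03703i)|110⟩ + (0.05858 + 0.2187i)|111⟩

amp(|b₁b₂…⟩) = product of the factor amplitudes for bits b₁, b₂, …; only kets whose every factor amplitude is nonzero survive.
|000⟩: (0.973)(-0.1065)(0.167) = -0.01731
|001⟩: (0.973)(-0.1065)(0.986) = -0.1022
|010⟩: (0.973)(0.2573 + 0.9604i)(0.167) = (0.04181 + 0.1561i)
|011⟩: (0.973)(0.2573 + 0.9604i)(0.986) = (0.2468 + 0.9214i)
|100⟩: (0.2309)(-0.1065)(0.167) = -0.004107
|101⟩: (0.2309)(-0.1065)(0.986) = -0.02425
|110⟩: (0.2309)(0.2573 + 0.9604i)(0.167) = (0.009922 + 0.03703i)
|111⟩: (0.2309)(0.2573 + 0.9604i)(0.986) = (0.05858 + 0.2187i)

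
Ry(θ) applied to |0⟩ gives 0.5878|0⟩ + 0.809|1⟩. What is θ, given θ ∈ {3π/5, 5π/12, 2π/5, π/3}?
3π/5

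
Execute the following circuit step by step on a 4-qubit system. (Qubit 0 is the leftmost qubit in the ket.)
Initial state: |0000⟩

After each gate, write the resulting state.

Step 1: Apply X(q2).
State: |0010⟩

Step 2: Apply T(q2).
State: (1/√2 + (1/√2)i)|0010⟩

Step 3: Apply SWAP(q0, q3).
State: (1/√2 + (1/√2)i)|0010⟩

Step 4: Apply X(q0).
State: (1/√2 + (1/√2)i)|1010⟩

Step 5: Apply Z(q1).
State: (1/√2 + (1/√2)i)|1010⟩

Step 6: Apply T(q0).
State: i|1010⟩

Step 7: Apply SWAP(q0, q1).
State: i|0110⟩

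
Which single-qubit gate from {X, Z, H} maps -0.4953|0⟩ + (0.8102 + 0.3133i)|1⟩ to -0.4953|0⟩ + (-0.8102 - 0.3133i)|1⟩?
Z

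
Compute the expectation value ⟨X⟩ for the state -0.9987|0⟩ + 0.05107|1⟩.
-0.102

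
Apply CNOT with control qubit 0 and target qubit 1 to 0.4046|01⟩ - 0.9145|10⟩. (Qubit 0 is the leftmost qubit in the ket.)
0.4046|01⟩ - 0.9145|11⟩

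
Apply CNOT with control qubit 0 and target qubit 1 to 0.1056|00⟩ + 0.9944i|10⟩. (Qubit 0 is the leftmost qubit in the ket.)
0.1056|00⟩ + 0.9944i|11⟩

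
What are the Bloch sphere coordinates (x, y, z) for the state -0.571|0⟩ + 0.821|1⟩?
(-0.9376, 0, -0.348)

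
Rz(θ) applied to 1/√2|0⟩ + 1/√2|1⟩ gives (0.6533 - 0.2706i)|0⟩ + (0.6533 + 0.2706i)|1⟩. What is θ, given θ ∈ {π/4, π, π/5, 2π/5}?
π/4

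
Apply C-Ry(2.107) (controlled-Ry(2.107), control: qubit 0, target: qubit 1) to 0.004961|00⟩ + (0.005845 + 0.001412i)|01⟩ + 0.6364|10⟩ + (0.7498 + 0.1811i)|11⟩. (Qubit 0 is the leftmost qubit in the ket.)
0.004961|00⟩ + (0.005845 + 0.001412i)|01⟩ + (-0.337 - 0.1574i)|10⟩ + (0.9239 + 0.08956i)|11⟩

C-Ry(2.107) leaves the control-|0⟩ kets |00⟩, |01⟩ unchanged and applies Ry(2.107) to qubit 1 on the control-|1⟩ pair (|10⟩, |11⟩).
Ry(2.107) = [[cos(θ/2), −sin(θ/2)], [sin(θ/2), cos(θ/2)]]; θ = 2.107, cos(θ/2) ≈ 0.494532, sin(θ/2) ≈ 0.869159.
With a = amp(|10⟩) = 0.6364 and b = amp(|11⟩) = (0.7498 + 0.1811i):
new amp(|10⟩) = (0.494532)·a + (-0.869159)·b = (-0.337 - 0.1574i)
new amp(|11⟩) = (0.869159)·a + (0.494532)·b = (0.9239 + 0.08956i)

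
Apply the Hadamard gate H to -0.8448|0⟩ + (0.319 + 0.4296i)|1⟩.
(-0.3718 + 0.3038i)|0⟩ + (-0.8229 - 0.3038i)|1⟩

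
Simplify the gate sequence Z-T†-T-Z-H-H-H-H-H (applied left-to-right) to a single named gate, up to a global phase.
H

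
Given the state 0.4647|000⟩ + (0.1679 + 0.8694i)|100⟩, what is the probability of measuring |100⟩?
0.784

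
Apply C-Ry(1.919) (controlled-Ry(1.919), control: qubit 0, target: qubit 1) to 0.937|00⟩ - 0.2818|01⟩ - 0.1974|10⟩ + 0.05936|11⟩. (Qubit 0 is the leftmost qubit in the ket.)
0.937|00⟩ - 0.2818|01⟩ - 0.1619|10⟩ - 0.1276|11⟩

C-Ry(1.919) leaves the control-|0⟩ kets |00⟩, |01⟩ unchanged and applies Ry(1.919) to qubit 1 on the control-|1⟩ pair (|10⟩, |11⟩).
Ry(1.919) = [[cos(θ/2), −sin(θ/2)], [sin(θ/2), cos(θ/2)]]; θ = 1.919, cos(θ/2) ≈ 0.57393, sin(θ/2) ≈ 0.818905.
With a = amp(|10⟩) = -0.1974 and b = amp(|11⟩) = 0.05936:
new amp(|10⟩) = (0.57393)·a + (-0.818905)·b = -0.1619
new amp(|11⟩) = (0.818905)·a + (0.57393)·b = -0.1276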